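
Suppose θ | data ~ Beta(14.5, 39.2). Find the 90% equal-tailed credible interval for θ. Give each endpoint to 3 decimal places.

Posterior: Beta(14.5, 39.2).
Equal-tailed 90% interval: the 0.05 and 0.95 quantiles of Beta(14.5, 39.2).
Posterior mean ≈ 0.270, SD ≈ 0.060; a Normal approximation gives roughly [0.171, 0.369].
Exact: F⁻¹(0.05) = 0.176; F⁻¹(0.95) = 0.374.

[0.176, 0.374]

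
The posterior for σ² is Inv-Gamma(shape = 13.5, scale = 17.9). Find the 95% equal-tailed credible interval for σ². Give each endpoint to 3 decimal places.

Inverse-Gamma(13.5, 17.9) quantiles: F⁻¹(0.025) and F⁻¹(0.975).
Equivalently, 1/σ² ~ Gamma(13.5, rate = 17.9); invert its 0.975 and 0.025 quantiles.
Posterior mean ≈ 1.432, SD ≈ 0.422; a Normal approximation gives roughly [0.604, 2.260].
Exact: lower = 0.829; upper = 2.457.

[0.829, 2.457]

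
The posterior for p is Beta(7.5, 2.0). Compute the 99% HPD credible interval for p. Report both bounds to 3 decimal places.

[0.433, 0.998]

The posterior is unimodal and skewed, so the HPD interval has equal density at both endpoints and is the shortest 99% interval.
Solving f(0.433) = f(0.998) with F(0.998) − F(0.433) = 0.99 gives [0.433, 0.998].
For comparison, the equal-tailed interval is [0.393, 0.987]; the HPD is narrower and shifted toward the mode.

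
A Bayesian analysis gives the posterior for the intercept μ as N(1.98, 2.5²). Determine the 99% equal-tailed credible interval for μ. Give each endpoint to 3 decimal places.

[-4.460, 8.420]

The posterior is symmetric, so the 99% equal-tailed interval is μ = 1.98 ± z·2.5 with z = 2.576.
Half-width: 2.576 × 2.5 = 6.440.
1.98 − 6.440 = -4.460; 1.98 + 6.440 = 8.420.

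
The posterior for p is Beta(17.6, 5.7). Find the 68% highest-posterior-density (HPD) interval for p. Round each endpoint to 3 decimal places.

[0.685, 0.857]

The posterior is unimodal and skewed, so the HPD interval has equal density at both endpoints and is the shortest 68% interval.
Solving f(0.685) = f(0.857) with F(0.857) − F(0.685) = 0.68 gives [0.685, 0.857].
For comparison, the equal-tailed interval is [0.668, 0.843]; the HPD is narrower and shifted toward the mode.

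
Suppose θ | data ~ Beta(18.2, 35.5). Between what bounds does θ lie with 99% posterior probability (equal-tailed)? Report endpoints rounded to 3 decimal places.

Posterior: Beta(18.2, 35.5).
Equal-tailed 99% interval: the 0.005 and 0.995 quantiles of Beta(18.2, 35.5).
Posterior mean ≈ 0.339, SD ≈ 0.064; a Normal approximation gives roughly [0.174, 0.504].
Exact: F⁻¹(0.005) = 0.188; F⁻¹(0.995) = 0.512.

[0.188, 0.512]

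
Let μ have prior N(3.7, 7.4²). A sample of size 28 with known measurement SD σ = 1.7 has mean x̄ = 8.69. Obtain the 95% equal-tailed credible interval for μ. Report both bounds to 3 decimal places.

[8.052, 9.310]

Posterior precision = 1/7.4² + 28/1.7² = 0.0183 + 9.6886 = 9.7068, so posterior SD = 0.3210.
Posterior mean = (3.7/7.4² + 28·8.69/1.7²) / 9.7068 = 8.6806.
Interval: 8.6806 ± 1.960 × 0.3210 → [8.052, 9.310].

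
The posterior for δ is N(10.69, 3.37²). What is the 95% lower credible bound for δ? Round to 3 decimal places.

5.147

Need L with P(δ ≥ L) = 0.95: L = 10.69 − z_{0.05}·3.37.
z = 1.645; L = 10.69 − 1.645 × 3.37 = 5.147.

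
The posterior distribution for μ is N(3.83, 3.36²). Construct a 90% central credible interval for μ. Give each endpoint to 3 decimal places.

[-1.697, 9.357]

The posterior is symmetric, so the 90% equal-tailed interval is μ = 3.83 ± z·3.36 with z = 1.645.
Half-width: 1.645 × 3.36 = 5.527.
3.83 − 5.527 = -1.697; 3.83 + 5.527 = 9.357.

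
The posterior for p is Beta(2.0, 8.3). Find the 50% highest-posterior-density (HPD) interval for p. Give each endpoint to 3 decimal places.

[0.060, 0.207]

The posterior is unimodal and skewed, so the HPD interval has equal density at both endpoints and is the shortest 50% interval.
Solving f(0.060) = f(0.207) with F(0.207) − F(0.060) = 0.50 gives [0.060, 0.207].
For comparison, the equal-tailed interval is [0.104, 0.264]; the HPD is narrower and shifted toward the mode.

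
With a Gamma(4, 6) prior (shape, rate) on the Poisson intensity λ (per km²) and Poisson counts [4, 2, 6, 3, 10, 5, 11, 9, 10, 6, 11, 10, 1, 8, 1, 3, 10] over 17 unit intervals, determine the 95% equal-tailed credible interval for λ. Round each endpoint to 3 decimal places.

[4.089, 5.907]

Posterior: Gamma(4+110, 6+17) = Gamma(114, 23) (shape, rate).
Equal-tailed 95% interval: Gamma(114, 23) quantiles at 0.025 and 0.975.
Posterior mean ≈ 4.957, SD ≈ 0.464; a Normal approximation gives roughly [4.047, 5.866].
Exact: lower = 4.089; upper = 5.907.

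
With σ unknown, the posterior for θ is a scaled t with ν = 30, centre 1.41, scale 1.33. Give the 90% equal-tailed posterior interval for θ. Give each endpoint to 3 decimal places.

The t_30 distribution is symmetric; the 90% interval is 1.41 ± t·1.33 with t_{0.95,30} = 1.697.
Half-width: 1.697 × 1.33 = 2.257.
1.41 − 2.257 = -0.847; 1.41 + 2.257 = 3.667.

[-0.847, 3.667]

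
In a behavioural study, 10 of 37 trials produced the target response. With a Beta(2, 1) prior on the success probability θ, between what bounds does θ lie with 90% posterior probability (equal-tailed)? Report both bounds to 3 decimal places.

Posterior: Beta(2+10, 1+27) = Beta(12, 28).
Equal-tailed 90% interval: the 0.05 and 0.95 quantiles of Beta(12, 28).
Posterior mean ≈ 0.300, SD ≈ 0.072; a Normal approximation gives roughly [0.182, 0.418].
Exact: F⁻¹(0.05) = 0.188; F⁻¹(0.95) = 0.423.

[0.188, 0.423]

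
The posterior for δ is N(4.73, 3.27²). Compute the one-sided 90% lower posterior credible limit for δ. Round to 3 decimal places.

Need L with P(δ ≥ L) = 0.90: L = 4.73 − z_{0.1}·3.27.
z = 1.282; L = 4.73 − 1.282 × 3.27 = 0.539.

0.539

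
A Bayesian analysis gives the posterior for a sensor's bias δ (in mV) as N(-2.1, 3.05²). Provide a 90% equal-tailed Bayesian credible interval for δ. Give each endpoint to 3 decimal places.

[-7.117, 2.917]

The posterior is symmetric, so the 90% equal-tailed interval is δ = -2.1 ± z·3.05 with z = 1.645.
Half-width: 1.645 × 3.05 = 5.017.
-2.1 − 5.017 = -7.117; -2.1 + 5.017 = 2.917.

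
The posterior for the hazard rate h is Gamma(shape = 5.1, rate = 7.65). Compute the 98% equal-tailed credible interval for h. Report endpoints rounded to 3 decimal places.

[0.174, 1.537]

Posterior: Gamma(shape 5.1, rate 7.65).
Equal-tailed 98% interval: Gamma(5.1, 7.65) quantiles at 0.01 and 0.99.
Posterior mean ≈ 0.667, SD ≈ 0.295; a Normal approximation gives roughly [-0.020, 1.353].
Exact: lower = 0.174; upper = 1.537.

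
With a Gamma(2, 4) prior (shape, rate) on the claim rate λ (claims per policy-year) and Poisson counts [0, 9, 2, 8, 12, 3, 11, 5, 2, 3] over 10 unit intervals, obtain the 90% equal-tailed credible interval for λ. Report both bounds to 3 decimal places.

[3.227, 4.997]

Posterior: Gamma(2+55, 4+10) = Gamma(57, 14) (shape, rate).
Equal-tailed 90% interval: Gamma(57, 14) quantiles at 0.05 and 0.95.
Posterior mean ≈ 4.071, SD ≈ 0.539; a Normal approximation gives roughly [3.184, 4.958].
Exact: lower = 3.227; upper = 4.997.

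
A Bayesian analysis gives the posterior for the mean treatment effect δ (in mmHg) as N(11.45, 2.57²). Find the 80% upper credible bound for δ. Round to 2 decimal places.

Need U with P(δ ≤ U) = 0.80: U = 11.45 + z_{0.2}·2.57.
z = 0.842; U = 11.45 + 0.842 × 2.57 = 13.61.

13.61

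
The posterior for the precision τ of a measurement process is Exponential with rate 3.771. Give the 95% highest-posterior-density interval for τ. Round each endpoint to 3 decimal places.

The exponential density is strictly decreasing on [0, ∞), so the HPD interval is anchored at 0: [0, q] with P(τ ≤ q) = 0.95.
q = −ln(1 − 0.95) / 3.771 = 2.9957 / 3.771 = 0.794.

[0.000, 0.794]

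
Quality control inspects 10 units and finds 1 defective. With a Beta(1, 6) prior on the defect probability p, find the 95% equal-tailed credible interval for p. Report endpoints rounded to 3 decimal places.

Posterior: Beta(1+1, 6+9) = Beta(2, 15).
Equal-tailed 95% interval: the 0.025 and 0.975 quantiles of Beta(2, 15).
Posterior mean ≈ 0.118, SD ≈ 0.076; a Normal approximation gives roughly [-0.031, 0.266].
Exact: F⁻¹(0.025) = 0.016; F⁻¹(0.975) = 0.302.

[0.016, 0.302]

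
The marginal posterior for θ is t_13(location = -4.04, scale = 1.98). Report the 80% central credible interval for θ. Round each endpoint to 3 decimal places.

The t_13 distribution is symmetric; the 80% interval is -4.04 ± t·1.98 with t_{0.9,13} = 1.350.
Half-width: 1.350 × 1.98 = 2.673.
-4.04 − 2.673 = -6.713; -4.04 + 2.673 = -1.367.

[-6.713, -1.367]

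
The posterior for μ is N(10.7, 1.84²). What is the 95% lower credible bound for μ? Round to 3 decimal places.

7.673

Need L with P(μ ≥ L) = 0.95: L = 10.7 − z_{0.05}·1.84.
z = 1.645; L = 10.7 − 1.645 × 1.84 = 7.673.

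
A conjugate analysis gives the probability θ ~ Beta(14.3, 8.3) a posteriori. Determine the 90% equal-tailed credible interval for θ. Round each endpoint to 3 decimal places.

Posterior: Beta(14.3, 8.3).
Equal-tailed 90% interval: the 0.05 and 0.95 quantiles of Beta(14.3, 8.3).
Posterior mean ≈ 0.633, SD ≈ 0.099; a Normal approximation gives roughly [0.470, 0.796].
Exact: F⁻¹(0.05) = 0.463; F⁻¹(0.95) = 0.789.

[0.463, 0.789]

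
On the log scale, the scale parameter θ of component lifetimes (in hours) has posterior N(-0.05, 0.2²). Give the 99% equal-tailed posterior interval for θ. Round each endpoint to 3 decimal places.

[0.568, 1.592]

On the log scale the 99% interval is -0.05 ± 2.576 × 0.2 = [-0.5652, 0.4652].
Exponentiate: [e^-0.5652, e^0.4652] = [0.568, 1.592].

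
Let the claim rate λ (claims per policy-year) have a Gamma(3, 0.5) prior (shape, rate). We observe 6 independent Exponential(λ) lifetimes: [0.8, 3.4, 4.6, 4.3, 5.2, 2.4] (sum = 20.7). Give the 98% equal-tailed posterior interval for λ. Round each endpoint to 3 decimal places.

[0.165, 0.821]

Posterior: Gamma(3+6, 0.5+20.7) = Gamma(9, 21.2) (shape, rate).
Equal-tailed 98% interval: Gamma(9, 21.2) quantiles at 0.01 and 0.99.
Posterior mean ≈ 0.425, SD ≈ 0.142; a Normal approximation gives roughly [0.095, 0.754].
Exact: lower = 0.165; upper = 0.821.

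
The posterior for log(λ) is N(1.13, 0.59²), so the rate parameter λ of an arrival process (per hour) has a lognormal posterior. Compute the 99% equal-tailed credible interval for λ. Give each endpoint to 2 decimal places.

On the log scale the 99% interval is 1.13 ± 2.576 × 0.59 = [-0.3897, 2.6497].
Exponentiate: [e^-0.3897, e^2.6497] = [0.68, 14.15].

[0.68, 14.15]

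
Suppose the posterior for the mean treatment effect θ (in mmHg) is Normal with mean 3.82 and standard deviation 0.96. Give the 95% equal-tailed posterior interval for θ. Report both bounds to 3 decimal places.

The posterior is symmetric, so the 95% equal-tailed interval is θ = 3.82 ± z·0.96 with z = 1.960.
Half-width: 1.960 × 0.96 = 1.882.
3.82 − 1.882 = 1.938; 3.82 + 1.882 = 5.702.

[1.938, 5.702]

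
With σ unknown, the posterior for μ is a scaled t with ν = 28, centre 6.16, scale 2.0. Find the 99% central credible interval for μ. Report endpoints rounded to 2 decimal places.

[0.63, 11.69]

The t_28 distribution is symmetric; the 99% interval is 6.16 ± t·2.0 with t_{0.995,28} = 2.763.
Half-width: 2.763 × 2.0 = 5.53.
6.16 − 5.53 = 0.63; 6.16 + 5.53 = 11.69.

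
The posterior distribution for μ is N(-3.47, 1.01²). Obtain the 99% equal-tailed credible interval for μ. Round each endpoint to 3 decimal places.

[-6.072, -0.868]

The posterior is symmetric, so the 99% equal-tailed interval is μ = -3.47 ± z·1.01 with z = 2.576.
Half-width: 2.576 × 1.01 = 2.602.
-3.47 − 2.602 = -6.072; -3.47 + 2.602 = -0.868.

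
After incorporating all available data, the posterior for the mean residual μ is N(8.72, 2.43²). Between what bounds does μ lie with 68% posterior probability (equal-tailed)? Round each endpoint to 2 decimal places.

The posterior is symmetric, so the 68% equal-tailed interval is μ = 8.72 ± z·2.43 with z = 0.994.
Half-width: 0.994 × 2.43 = 2.42.
8.72 − 2.42 = 6.30; 8.72 + 2.42 = 11.14.

[6.30, 11.14]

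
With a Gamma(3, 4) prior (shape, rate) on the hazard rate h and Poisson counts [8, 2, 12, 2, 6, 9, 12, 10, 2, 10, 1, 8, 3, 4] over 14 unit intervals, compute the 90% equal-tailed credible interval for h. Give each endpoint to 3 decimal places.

[4.267, 6.018]

Posterior: Gamma(3+89, 4+14) = Gamma(92, 18) (shape, rate).
Equal-tailed 90% interval: Gamma(92, 18) quantiles at 0.05 and 0.95.
Posterior mean ≈ 5.111, SD ≈ 0.533; a Normal approximation gives roughly [4.235, 5.988].
Exact: lower = 4.267; upper = 6.018.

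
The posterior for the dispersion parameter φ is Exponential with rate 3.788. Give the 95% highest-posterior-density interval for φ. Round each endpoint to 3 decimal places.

The exponential density is strictly decreasing on [0, ∞), so the HPD interval is anchored at 0: [0, q] with P(φ ≤ q) = 0.95.
q = −ln(1 − 0.95) / 3.788 = 2.9957 / 3.788 = 0.791.

[0.000, 0.791]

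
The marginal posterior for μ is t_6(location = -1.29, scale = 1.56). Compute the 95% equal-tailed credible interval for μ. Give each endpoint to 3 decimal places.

The t_6 distribution is symmetric; the 95% interval is -1.29 ± t·1.56 with t_{0.975,6} = 2.447.
Half-width: 2.447 × 1.56 = 3.817.
-1.29 − 3.817 = -5.107; -1.29 + 3.817 = 2.527.

[-5.107, 2.527]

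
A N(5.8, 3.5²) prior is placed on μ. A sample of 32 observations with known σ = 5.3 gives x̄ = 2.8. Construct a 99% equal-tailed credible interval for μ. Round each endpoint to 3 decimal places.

Posterior precision = 1/3.5² + 32/5.3² = 0.0816 + 1.1392 = 1.2208, so posterior SD = 0.9051.
Posterior mean = (5.8/3.5² + 32·2.8/5.3²) / 1.2208 = 3.0006.
Interval: 3.0006 ± 2.576 × 0.9051 → [0.669, 5.332].

[0.669, 5.332]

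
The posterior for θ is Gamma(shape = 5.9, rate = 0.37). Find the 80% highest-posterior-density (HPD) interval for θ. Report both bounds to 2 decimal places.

The posterior is unimodal and skewed, so the HPD interval has equal density at both endpoints and is the shortest 80% interval.
Solving f(6.90) = f(22.64) with F(22.64) − F(6.90) = 0.80 gives [6.90, 22.64].
For comparison, the equal-tailed interval is [8.32, 24.72]; the HPD is narrower and shifted toward the mode.

[6.90, 22.64]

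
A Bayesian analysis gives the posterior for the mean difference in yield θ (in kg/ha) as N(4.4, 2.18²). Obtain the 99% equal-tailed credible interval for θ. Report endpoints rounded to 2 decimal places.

[-1.22, 10.02]

The posterior is symmetric, so the 99% equal-tailed interval is θ = 4.4 ± z·2.18 with z = 2.576.
Half-width: 2.576 × 2.18 = 5.62.
4.4 − 5.62 = -1.22; 4.4 + 5.62 = 10.02.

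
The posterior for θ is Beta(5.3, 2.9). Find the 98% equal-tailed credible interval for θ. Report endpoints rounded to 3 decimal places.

Posterior: Beta(5.3, 2.9).
Equal-tailed 98% interval: the 0.01 and 0.99 quantiles of Beta(5.3, 2.9).
Posterior mean ≈ 0.646, SD ≈ 0.158; a Normal approximation gives roughly [0.280, 1.013].
Exact: F⁻¹(0.01) = 0.259; F⁻¹(0.99) = 0.937.

[0.259, 0.937]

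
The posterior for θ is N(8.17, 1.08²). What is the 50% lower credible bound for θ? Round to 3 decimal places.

8.170

Need L with P(θ ≥ L) = 0.50: L = 8.17 − z_{0.5}·1.08.
z = 0.000; L = 8.17 − 0.000 × 1.08 = 8.170.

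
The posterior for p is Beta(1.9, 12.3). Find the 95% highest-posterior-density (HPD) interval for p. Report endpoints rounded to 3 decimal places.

The posterior is unimodal and skewed, so the HPD interval has equal density at both endpoints and is the shortest 95% interval.
Solving f(0.003) = f(0.304) with F(0.304) − F(0.003) = 0.95 gives [0.003, 0.304].
For comparison, the equal-tailed interval is [0.016, 0.346]; the HPD is narrower and shifted toward the mode.

[0.003, 0.304]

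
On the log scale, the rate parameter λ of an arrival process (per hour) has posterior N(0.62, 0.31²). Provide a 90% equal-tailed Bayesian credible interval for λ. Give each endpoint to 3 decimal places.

[1.116, 3.095]

On the log scale the 90% interval is 0.62 ± 1.645 × 0.31 = [0.1101, 1.1299].
Exponentiate: [e^0.1101, e^1.1299] = [1.116, 3.095].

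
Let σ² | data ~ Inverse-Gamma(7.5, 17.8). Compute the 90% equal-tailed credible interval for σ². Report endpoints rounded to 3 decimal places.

[1.424, 4.903]

Inverse-Gamma(7.5, 17.8) quantiles: F⁻¹(0.05) and F⁻¹(0.95).
Equivalently, 1/σ² ~ Gamma(7.5, rate = 17.8); invert its 0.95 and 0.05 quantiles.
Posterior mean ≈ 2.738, SD ≈ 1.168; a Normal approximation gives roughly [0.818, 4.659].
Exact: lower = 1.424; upper = 4.903.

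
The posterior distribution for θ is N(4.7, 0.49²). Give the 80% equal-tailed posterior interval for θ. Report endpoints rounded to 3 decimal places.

[4.072, 5.328]

The posterior is symmetric, so the 80% equal-tailed interval is θ = 4.7 ± z·0.49 with z = 1.282.
Half-width: 1.282 × 0.49 = 0.628.
4.7 − 0.628 = 4.072; 4.7 + 0.628 = 5.328.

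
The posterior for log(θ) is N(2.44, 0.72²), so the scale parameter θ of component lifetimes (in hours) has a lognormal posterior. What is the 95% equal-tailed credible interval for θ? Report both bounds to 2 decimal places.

[2.80, 47.05]

On the log scale the 95% interval is 2.44 ± 1.960 × 0.72 = [1.0288, 3.8512].
Exponentiate: [e^1.0288, e^3.8512] = [2.80, 47.05].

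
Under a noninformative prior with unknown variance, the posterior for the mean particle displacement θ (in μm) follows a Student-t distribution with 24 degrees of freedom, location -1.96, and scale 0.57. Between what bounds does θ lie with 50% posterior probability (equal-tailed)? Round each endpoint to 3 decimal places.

[-2.350, -1.570]

The t_24 distribution is symmetric; the 50% interval is -1.96 ± t·0.57 with t_{0.75,24} = 0.685.
Half-width: 0.685 × 0.57 = 0.390.
-1.96 − 0.390 = -2.350; -1.96 + 0.390 = -1.570.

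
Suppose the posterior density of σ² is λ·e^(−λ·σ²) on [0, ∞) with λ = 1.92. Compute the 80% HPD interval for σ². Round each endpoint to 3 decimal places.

[0.000, 0.838]

The exponential density is strictly decreasing on [0, ∞), so the HPD interval is anchored at 0: [0, q] with P(σ² ≤ q) = 0.80.
q = −ln(1 − 0.80) / 1.92 = 1.6094 / 1.92 = 0.838.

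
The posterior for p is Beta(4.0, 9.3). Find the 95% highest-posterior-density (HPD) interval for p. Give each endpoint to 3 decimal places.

The posterior is unimodal and skewed, so the HPD interval has equal density at both endpoints and is the shortest 95% interval.
Solving f(0.080) = f(0.538) with F(0.538) − F(0.080) = 0.95 gives [0.080, 0.538].
For comparison, the equal-tailed interval is [0.097, 0.561]; the HPD is narrower and shifted toward the mode.

[0.080, 0.538]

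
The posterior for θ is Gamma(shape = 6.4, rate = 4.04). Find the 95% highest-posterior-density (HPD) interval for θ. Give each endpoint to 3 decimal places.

The posterior is unimodal and skewed, so the HPD interval has equal density at both endpoints and is the shortest 95% interval.
Solving f(0.493) = f(2.829) with F(2.829) − F(0.493) = 0.95 gives [0.493, 2.829].
For comparison, the equal-tailed interval is [0.605, 3.027]; the HPD is narrower and shifted toward the mode.

[0.493, 2.829]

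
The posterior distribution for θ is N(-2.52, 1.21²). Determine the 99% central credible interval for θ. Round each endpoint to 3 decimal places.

[-5.637, 0.597]

The posterior is symmetric, so the 99% equal-tailed interval is θ = -2.52 ± z·1.21 with z = 2.576.
Half-width: 2.576 × 1.21 = 3.117.
-2.52 − 3.117 = -5.637; -2.52 + 3.117 = 0.597.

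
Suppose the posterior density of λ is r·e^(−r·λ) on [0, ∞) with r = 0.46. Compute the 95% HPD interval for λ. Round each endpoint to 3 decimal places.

The exponential density is strictly decreasing on [0, ∞), so the HPD interval is anchored at 0: [0, q] with P(λ ≤ q) = 0.95.
q = −ln(1 − 0.95) / 0.46 = 2.9957 / 0.46 = 6.512.

[0.000, 6.512]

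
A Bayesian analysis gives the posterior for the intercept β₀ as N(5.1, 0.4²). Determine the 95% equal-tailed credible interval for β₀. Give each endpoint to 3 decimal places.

The posterior is symmetric, so the 95% equal-tailed interval is β₀ = 5.1 ± z·0.4 with z = 1.960.
Half-width: 1.960 × 0.4 = 0.784.
5.1 − 0.784 = 4.316; 5.1 + 0.784 = 5.884.

[4.316, 5.884]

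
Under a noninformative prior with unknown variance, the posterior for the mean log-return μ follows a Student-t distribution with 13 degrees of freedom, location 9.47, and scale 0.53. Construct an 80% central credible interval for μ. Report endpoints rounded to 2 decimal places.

[8.75, 10.19]

The t_13 distribution is symmetric; the 80% interval is 9.47 ± t·0.53 with t_{0.9,13} = 1.350.
Half-width: 1.350 × 0.53 = 0.72.
9.47 − 0.72 = 8.75; 9.47 + 0.72 = 10.19.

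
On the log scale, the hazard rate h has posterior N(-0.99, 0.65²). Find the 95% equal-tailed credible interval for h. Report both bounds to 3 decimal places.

On the log scale the 95% interval is -0.99 ± 1.960 × 0.65 = [-2.2640, 0.2840].
Exponentiate: [e^-2.2640, e^0.2840] = [0.104, 1.328].

[0.104, 1.328]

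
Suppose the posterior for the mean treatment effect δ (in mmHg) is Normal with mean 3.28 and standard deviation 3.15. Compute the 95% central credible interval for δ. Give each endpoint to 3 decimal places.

The posterior is symmetric, so the 95% equal-tailed interval is δ = 3.28 ± z·3.15 with z = 1.960.
Half-width: 1.960 × 3.15 = 6.174.
3.28 − 6.174 = -2.894; 3.28 + 6.174 = 9.454.

[-2.894, 9.454]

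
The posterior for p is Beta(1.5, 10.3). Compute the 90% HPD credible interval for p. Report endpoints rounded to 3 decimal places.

The posterior is unimodal and skewed, so the HPD interval has equal density at both endpoints and is the shortest 90% interval.
Solving f(0.001) = f(0.257) with F(0.257) − F(0.001) = 0.90 gives [0.001, 0.257].
For comparison, the equal-tailed interval is [0.017, 0.310]; the HPD is narrower and shifted toward the mode.

[0.001, 0.257]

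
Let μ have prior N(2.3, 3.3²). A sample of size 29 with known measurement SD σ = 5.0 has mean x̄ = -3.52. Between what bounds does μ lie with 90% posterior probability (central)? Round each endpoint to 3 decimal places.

Posterior precision = 1/3.3² + 29/5.0² = 0.0918 + 1.1600 = 1.2518, so posterior SD = 0.8938.
Posterior mean = (2.3/3.3² + 29·-3.52/5.0²) / 1.2518 = -3.0931.
Interval: -3.0931 ± 1.645 × 0.8938 → [-4.563, -1.623].

[-4.563, -1.623]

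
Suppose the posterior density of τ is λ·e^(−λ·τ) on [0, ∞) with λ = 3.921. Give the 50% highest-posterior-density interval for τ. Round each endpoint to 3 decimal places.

The exponential density is strictly decreasing on [0, ∞), so the HPD interval is anchored at 0: [0, q] with P(τ ≤ q) = 0.50.
q = −ln(1 − 0.50) / 3.921 = 0.6931 / 3.921 = 0.177.

[0.000, 0.177]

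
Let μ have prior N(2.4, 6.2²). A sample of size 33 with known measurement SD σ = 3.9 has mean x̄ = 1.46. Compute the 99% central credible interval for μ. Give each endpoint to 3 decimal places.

[-0.267, 3.209]

Posterior precision = 1/6.2² + 33/3.9² = 0.0260 + 2.1696 = 2.1956, so posterior SD = 0.6749.
Posterior mean = (2.4/6.2² + 33·1.46/3.9²) / 2.1956 = 1.4711.
Interval: 1.4711 ± 2.576 × 0.6749 → [-0.267, 3.209].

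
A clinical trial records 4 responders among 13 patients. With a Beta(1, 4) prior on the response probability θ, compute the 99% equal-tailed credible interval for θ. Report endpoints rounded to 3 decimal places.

[0.070, 0.573]

Posterior: Beta(1+4, 4+9) = Beta(5, 13).
Equal-tailed 99% interval: the 0.005 and 0.995 quantiles of Beta(5, 13).
Posterior mean ≈ 0.278, SD ≈ 0.103; a Normal approximation gives roughly [0.013, 0.542].
Exact: F⁻¹(0.005) = 0.070; F⁻¹(0.995) = 0.573.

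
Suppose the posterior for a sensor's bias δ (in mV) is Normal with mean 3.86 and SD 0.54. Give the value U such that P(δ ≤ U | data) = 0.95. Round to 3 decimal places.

Need U with P(δ ≤ U) = 0.95: U = 3.86 + z_{0.05}·0.54.
z = 1.645; U = 3.86 + 1.645 × 0.54 = 4.748.

4.748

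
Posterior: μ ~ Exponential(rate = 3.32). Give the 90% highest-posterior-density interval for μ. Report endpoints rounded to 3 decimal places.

[0.000, 0.694]

The exponential density is strictly decreasing on [0, ∞), so the HPD interval is anchored at 0: [0, q] with P(μ ≤ q) = 0.90.
q = −ln(1 − 0.90) / 3.32 = 2.3026 / 3.32 = 0.694.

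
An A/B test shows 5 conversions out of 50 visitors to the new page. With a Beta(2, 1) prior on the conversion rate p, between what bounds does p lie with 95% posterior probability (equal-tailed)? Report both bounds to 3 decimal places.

[0.056, 0.234]

Posterior: Beta(2+5, 1+45) = Beta(7, 46).
Equal-tailed 95% interval: the 0.025 and 0.975 quantiles of Beta(7, 46).
Posterior mean ≈ 0.132, SD ≈ 0.046; a Normal approximation gives roughly [0.042, 0.222].
Exact: F⁻¹(0.025) = 0.056; F⁻¹(0.975) = 0.234.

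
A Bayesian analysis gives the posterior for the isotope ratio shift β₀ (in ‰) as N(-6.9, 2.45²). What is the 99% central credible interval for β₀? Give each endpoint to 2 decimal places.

The posterior is symmetric, so the 99% equal-tailed interval is β₀ = -6.9 ± z·2.45 with z = 2.576.
Half-width: 2.576 × 2.45 = 6.31.
-6.9 − 6.31 = -13.21; -6.9 + 6.31 = -0.59.

[-13.21, -0.59]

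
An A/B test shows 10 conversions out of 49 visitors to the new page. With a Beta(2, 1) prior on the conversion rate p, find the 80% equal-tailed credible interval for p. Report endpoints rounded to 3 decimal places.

[0.159, 0.307]

Posterior: Beta(2+10, 1+39) = Beta(12, 40).
Equal-tailed 80% interval: the 0.1 and 0.9 quantiles of Beta(12, 40).
Posterior mean ≈ 0.231, SD ≈ 0.058; a Normal approximation gives roughly [0.157, 0.305].
Exact: F⁻¹(0.1) = 0.159; F⁻¹(0.9) = 0.307.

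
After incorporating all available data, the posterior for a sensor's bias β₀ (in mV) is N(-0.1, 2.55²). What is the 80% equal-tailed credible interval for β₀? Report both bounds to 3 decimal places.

[-3.368, 3.168]

The posterior is symmetric, so the 80% equal-tailed interval is β₀ = -0.1 ± z·2.55 with z = 1.282.
Half-width: 1.282 × 2.55 = 3.268.
-0.1 − 3.268 = -3.368; -0.1 + 3.268 = 3.168.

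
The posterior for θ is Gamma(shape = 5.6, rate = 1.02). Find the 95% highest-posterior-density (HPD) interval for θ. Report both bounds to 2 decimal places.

[1.50, 10.09]

The posterior is unimodal and skewed, so the HPD interval has equal density at both endpoints and is the shortest 95% interval.
Solving f(1.50) = f(10.09) with F(10.09) − F(1.50) = 0.95 gives [1.50, 10.09].
For comparison, the equal-tailed interval is [1.93, 10.88]; the HPD is narrower and shifted toward the mode.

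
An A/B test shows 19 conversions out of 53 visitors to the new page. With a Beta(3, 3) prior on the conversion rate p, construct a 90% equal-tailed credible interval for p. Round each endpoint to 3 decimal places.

[0.273, 0.478]

Posterior: Beta(3+19, 3+34) = Beta(22, 37).
Equal-tailed 90% interval: the 0.05 and 0.95 quantiles of Beta(22, 37).
Posterior mean ≈ 0.373, SD ≈ 0.062; a Normal approximation gives roughly [0.270, 0.476].
Exact: F⁻¹(0.05) = 0.273; F⁻¹(0.95) = 0.478.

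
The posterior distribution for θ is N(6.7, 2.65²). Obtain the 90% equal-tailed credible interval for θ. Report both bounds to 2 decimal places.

The posterior is symmetric, so the 90% equal-tailed interval is θ = 6.7 ± z·2.65 with z = 1.645.
Half-width: 1.645 × 2.65 = 4.36.
6.7 − 4.36 = 2.34; 6.7 + 4.36 = 11.06.

[2.34, 11.06]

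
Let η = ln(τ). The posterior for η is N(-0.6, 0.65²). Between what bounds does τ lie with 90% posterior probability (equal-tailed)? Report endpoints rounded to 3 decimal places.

On the log scale the 90% interval is -0.6 ± 1.645 × 0.65 = [-1.6692, 0.4692].
Exponentiate: [e^-1.6692, e^0.4692] = [0.188, 1.599].

[0.188, 1.599]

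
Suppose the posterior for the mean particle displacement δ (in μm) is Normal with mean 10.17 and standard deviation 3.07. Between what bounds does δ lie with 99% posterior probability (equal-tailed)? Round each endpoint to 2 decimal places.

The posterior is symmetric, so the 99% equal-tailed interval is δ = 10.17 ± z·3.07 with z = 2.576.
Half-width: 2.576 × 3.07 = 7.91.
10.17 − 7.91 = 2.26; 10.17 + 7.91 = 18.08.

[2.26, 18.08]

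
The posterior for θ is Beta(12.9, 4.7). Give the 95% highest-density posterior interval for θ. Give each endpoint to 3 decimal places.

[0.531, 0.920]

The posterior is unimodal and skewed, so the HPD interval has equal density at both endpoints and is the shortest 95% interval.
Solving f(0.531) = f(0.920) with F(0.920) − F(0.531) = 0.95 gives [0.531, 0.920].
For comparison, the equal-tailed interval is [0.511, 0.905]; the HPD is narrower and shifted toward the mode.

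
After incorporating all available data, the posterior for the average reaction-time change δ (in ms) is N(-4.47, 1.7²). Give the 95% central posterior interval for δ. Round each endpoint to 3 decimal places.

[-7.802, -1.138]

The posterior is symmetric, so the 95% equal-tailed interval is δ = -4.47 ± z·1.7 with z = 1.960.
Half-width: 1.960 × 1.7 = 3.332.
-4.47 − 3.332 = -7.802; -4.47 + 3.332 = -1.138.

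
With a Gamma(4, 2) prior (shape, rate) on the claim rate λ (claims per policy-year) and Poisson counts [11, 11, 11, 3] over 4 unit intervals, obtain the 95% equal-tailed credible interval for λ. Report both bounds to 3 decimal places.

[4.763, 8.886]

Posterior: Gamma(4+36, 2+4) = Gamma(40, 6) (shape, rate).
Equal-tailed 95% interval: Gamma(40, 6) quantiles at 0.025 and 0.975.
Posterior mean ≈ 6.667, SD ≈ 1.054; a Normal approximation gives roughly [4.601, 8.733].
Exact: lower = 4.763; upper = 8.886.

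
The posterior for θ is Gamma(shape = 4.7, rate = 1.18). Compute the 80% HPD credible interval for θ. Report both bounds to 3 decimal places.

[1.455, 5.782]

The posterior is unimodal and skewed, so the HPD interval has equal density at both endpoints and is the shortest 80% interval.
Solving f(1.455) = f(5.782) with F(5.782) − F(1.455) = 0.80 gives [1.455, 5.782].
For comparison, the equal-tailed interval is [1.883, 6.444]; the HPD is narrower and shifted toward the mode.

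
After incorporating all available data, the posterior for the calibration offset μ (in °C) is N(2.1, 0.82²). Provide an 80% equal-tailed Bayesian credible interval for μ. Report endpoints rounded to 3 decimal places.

[1.049, 3.151]

The posterior is symmetric, so the 80% equal-tailed interval is μ = 2.1 ± z·0.82 with z = 1.282.
Half-width: 1.282 × 0.82 = 1.051.
2.1 − 1.051 = 1.049; 2.1 + 1.051 = 3.151.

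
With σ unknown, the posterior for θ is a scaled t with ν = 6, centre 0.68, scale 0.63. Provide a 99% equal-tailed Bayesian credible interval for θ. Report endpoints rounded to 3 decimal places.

[-1.656, 3.016]

The t_6 distribution is symmetric; the 99% interval is 0.68 ± t·0.63 with t_{0.995,6} = 3.707.
Half-width: 3.707 × 0.63 = 2.336.
0.68 − 2.336 = -1.656; 0.68 + 2.336 = 3.016.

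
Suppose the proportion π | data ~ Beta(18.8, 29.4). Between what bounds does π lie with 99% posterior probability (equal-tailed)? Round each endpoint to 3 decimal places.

[0.223, 0.574]

Posterior: Beta(18.8, 29.4).
Equal-tailed 99% interval: the 0.005 and 0.995 quantiles of Beta(18.8, 29.4).
Posterior mean ≈ 0.390, SD ≈ 0.070; a Normal approximation gives roughly [0.211, 0.569].
Exact: F⁻¹(0.005) = 0.223; F⁻¹(0.995) = 0.574.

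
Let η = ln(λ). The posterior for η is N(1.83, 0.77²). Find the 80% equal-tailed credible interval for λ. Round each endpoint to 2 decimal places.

[2.32, 16.72]

On the log scale the 80% interval is 1.83 ± 1.282 × 0.77 = [0.8432, 2.8168].
Exponentiate: [e^0.8432, e^2.8168] = [2.32, 16.72].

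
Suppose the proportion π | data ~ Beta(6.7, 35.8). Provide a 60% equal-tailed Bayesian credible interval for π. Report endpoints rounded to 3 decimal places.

Posterior: Beta(6.7, 35.8).
Equal-tailed 60% interval: the 0.2 and 0.8 quantiles of Beta(6.7, 35.8).
Posterior mean ≈ 0.158, SD ≈ 0.055; a Normal approximation gives roughly [0.111, 0.204].
Exact: F⁻¹(0.2) = 0.110; F⁻¹(0.8) = 0.203.

[0.110, 0.203]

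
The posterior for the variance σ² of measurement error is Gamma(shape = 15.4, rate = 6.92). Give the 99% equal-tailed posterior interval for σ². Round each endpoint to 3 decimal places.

[1.035, 3.955]

Posterior: Gamma(shape 15.4, rate 6.92).
Equal-tailed 99% interval: Gamma(15.4, 6.92) quantiles at 0.005 and 0.995.
Posterior mean ≈ 2.225, SD ≈ 0.567; a Normal approximation gives roughly [0.765, 3.686].
Exact: lower = 1.035; upper = 3.955.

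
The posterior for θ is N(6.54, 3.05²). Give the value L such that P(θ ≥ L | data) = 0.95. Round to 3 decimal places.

Need L with P(θ ≥ L) = 0.95: L = 6.54 − z_{0.05}·3.05.
z = 1.645; L = 6.54 − 1.645 × 3.05 = 1.523.

1.523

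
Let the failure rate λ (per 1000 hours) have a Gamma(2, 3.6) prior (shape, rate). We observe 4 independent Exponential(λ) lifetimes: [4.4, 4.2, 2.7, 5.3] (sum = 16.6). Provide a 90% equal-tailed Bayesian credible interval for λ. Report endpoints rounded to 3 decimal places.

[0.129, 0.520]

Posterior: Gamma(2+4, 3.6+16.6) = Gamma(6, 20.2) (shape, rate).
Equal-tailed 90% interval: Gamma(6, 20.2) quantiles at 0.05 and 0.95.
Posterior mean ≈ 0.297, SD ≈ 0.121; a Normal approximation gives roughly [0.098, 0.496].
Exact: lower = 0.129; upper = 0.520.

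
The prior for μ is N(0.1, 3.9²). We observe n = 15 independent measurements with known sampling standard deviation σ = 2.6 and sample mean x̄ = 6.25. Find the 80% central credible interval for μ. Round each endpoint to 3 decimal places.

Posterior precision = 1/3.9² + 15/2.6² = 0.0657 + 2.2189 = 2.2847, so posterior SD = 0.6616.
Posterior mean = (0.1/3.9² + 15·6.25/2.6²) / 2.2847 = 6.0730.
Interval: 6.0730 ± 1.282 × 0.6616 → [5.225, 6.921].

[5.225, 6.921]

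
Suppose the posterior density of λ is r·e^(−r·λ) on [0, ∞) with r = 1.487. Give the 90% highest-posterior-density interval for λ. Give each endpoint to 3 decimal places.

[0.000, 1.548]

The exponential density is strictly decreasing on [0, ∞), so the HPD interval is anchored at 0: [0, q] with P(λ ≤ q) = 0.90.
q = −ln(1 − 0.90) / 1.487 = 2.3026 / 1.487 = 1.548.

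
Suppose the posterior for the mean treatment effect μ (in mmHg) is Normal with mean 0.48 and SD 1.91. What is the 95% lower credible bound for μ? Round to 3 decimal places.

Need L with P(μ ≥ L) = 0.95: L = 0.48 − z_{0.05}·1.91.
z = 1.645; L = 0.48 − 1.645 × 1.91 = -2.662.

-2.662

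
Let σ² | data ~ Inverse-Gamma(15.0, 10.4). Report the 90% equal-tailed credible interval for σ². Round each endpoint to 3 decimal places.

[0.475, 1.125]

Inverse-Gamma(15.0, 10.4) quantiles: F⁻¹(0.05) and F⁻¹(0.95).
Equivalently, 1/σ² ~ Gamma(15.0, rate = 10.4); invert its 0.95 and 0.05 quantiles.
Posterior mean ≈ 0.743, SD ≈ 0.206; a Normal approximation gives roughly [0.404, 1.082].
Exact: lower = 0.475; upper = 1.125.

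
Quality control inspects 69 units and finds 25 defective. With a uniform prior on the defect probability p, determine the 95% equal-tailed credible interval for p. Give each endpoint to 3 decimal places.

[0.259, 0.481]

Posterior: Beta(1+25, 1+44) = Beta(26, 45).
Equal-tailed 95% interval: the 0.025 and 0.975 quantiles of Beta(26, 45).
Posterior mean ≈ 0.366, SD ≈ 0.057; a Normal approximation gives roughly [0.255, 0.477].
Exact: F⁻¹(0.025) = 0.259; F⁻¹(0.975) = 0.481.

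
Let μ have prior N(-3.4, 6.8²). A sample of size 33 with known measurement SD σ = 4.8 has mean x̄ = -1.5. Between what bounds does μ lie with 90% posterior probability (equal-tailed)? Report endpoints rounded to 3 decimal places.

[-2.892, -0.164]

Posterior precision = 1/6.8² + 33/4.8² = 0.0216 + 1.4323 = 1.4539, so posterior SD = 0.8293.
Posterior mean = (-3.4/6.8² + 33·-1.5/4.8²) / 1.4539 = -1.5283.
Interval: -1.5283 ± 1.645 × 0.8293 → [-2.892, -0.164].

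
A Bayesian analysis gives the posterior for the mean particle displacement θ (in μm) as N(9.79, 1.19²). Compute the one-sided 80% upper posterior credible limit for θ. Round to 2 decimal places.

Need U with P(θ ≤ U) = 0.80: U = 9.79 + z_{0.2}·1.19.
z = 0.842; U = 9.79 + 0.842 × 1.19 = 10.79.

10.79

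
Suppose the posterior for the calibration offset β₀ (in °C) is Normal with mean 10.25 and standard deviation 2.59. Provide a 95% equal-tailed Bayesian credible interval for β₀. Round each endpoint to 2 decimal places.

The posterior is symmetric, so the 95% equal-tailed interval is β₀ = 10.25 ± z·2.59 with z = 1.960.
Half-width: 1.960 × 2.59 = 5.08.
10.25 − 5.08 = 5.17; 10.25 + 5.08 = 15.33.

[5.17, 15.33]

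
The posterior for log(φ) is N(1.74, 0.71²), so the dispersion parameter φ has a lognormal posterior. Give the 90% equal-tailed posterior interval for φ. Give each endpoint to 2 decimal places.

On the log scale the 90% interval is 1.74 ± 1.645 × 0.71 = [0.5722, 2.9078].
Exponentiate: [e^0.5722, e^2.9078] = [1.77, 18.32].

[1.77, 18.32]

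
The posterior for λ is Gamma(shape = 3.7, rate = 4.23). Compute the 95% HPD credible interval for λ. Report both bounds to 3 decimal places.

The posterior is unimodal and skewed, so the HPD interval has equal density at both endpoints and is the shortest 95% interval.
Solving f(0.137) = f(1.771) with F(1.771) − F(0.137) = 0.95 gives [0.137, 1.771].
For comparison, the equal-tailed interval is [0.222, 1.965]; the HPD is narrower and shifted toward the mode.

[0.137, 1.771]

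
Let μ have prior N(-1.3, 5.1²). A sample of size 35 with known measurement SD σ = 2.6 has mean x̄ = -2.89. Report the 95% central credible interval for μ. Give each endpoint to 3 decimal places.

Posterior precision = 1/5.1² + 35/2.6² = 0.0384 + 5.1775 = 5.2160, so posterior SD = 0.4379.
Posterior mean = (-1.3/5.1² + 35·-2.89/2.6²) / 5.2160 = -2.8783.
Interval: -2.8783 ± 1.960 × 0.4379 → [-3.736, -2.020].

[-3.736, -2.020]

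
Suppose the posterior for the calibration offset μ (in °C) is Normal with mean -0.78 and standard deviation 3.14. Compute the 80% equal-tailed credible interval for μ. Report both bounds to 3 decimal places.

[-4.804, 3.244]

The posterior is symmetric, so the 80% equal-tailed interval is μ = -0.78 ± z·3.14 with z = 1.282.
Half-width: 1.282 × 3.14 = 4.024.
-0.78 − 4.024 = -4.804; -0.78 + 4.024 = 3.244.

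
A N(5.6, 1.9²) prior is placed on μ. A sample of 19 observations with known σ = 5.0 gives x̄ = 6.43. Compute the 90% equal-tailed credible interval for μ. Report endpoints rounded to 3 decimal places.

[4.593, 7.824]

Posterior precision = 1/1.9² + 19/5.0² = 0.2770 + 0.7600 = 1.0370, so posterior SD = 0.9820.
Posterior mean = (5.6/1.9² + 19·6.43/5.0²) / 1.0370 = 6.2083.
Interval: 6.2083 ± 1.645 × 0.9820 → [4.593, 7.824].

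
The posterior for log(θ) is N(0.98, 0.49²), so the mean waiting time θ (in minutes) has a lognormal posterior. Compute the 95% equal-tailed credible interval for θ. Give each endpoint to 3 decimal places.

[1.020, 6.961]

On the log scale the 95% interval is 0.98 ± 1.960 × 0.49 = [0.0196, 1.9404].
Exponentiate: [e^0.0196, e^1.9404] = [1.020, 6.961].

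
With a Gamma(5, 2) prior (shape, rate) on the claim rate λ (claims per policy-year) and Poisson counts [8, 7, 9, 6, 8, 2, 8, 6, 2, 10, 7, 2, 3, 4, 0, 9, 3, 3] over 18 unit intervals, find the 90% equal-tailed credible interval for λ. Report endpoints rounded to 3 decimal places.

[4.299, 5.958]

Posterior: Gamma(5+97, 2+18) = Gamma(102, 20) (shape, rate).
Equal-tailed 90% interval: Gamma(102, 20) quantiles at 0.05 and 0.95.
Posterior mean ≈ 5.100, SD ≈ 0.505; a Normal approximation gives roughly [4.269, 5.931].
Exact: lower = 4.299; upper = 5.958.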